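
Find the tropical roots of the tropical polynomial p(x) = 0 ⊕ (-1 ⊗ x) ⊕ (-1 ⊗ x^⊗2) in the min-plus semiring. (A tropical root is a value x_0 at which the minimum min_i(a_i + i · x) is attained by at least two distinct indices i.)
Roots: {0, 1}

Each tropical root is a break point of the lower envelope of the lines y = a_i + i · x (there are 3 lines, with slopes 0, 1, ..., 2). Only the lines that attain the minimum somewhere contribute to roots; other lines are dominated. Here the surviving (envelope) indices are i = 2, i = 1, i = 0.
Intersections between consecutive envelope lines give the roots: for adjacent envelope indices i < j the intersection is x = (a_i − a_j) / (j − i). Reading off the sorted break points: {0, 1}.
Verification: at each break x_0, at least two indices attain the minimum of min_i(a_i + i · x_0).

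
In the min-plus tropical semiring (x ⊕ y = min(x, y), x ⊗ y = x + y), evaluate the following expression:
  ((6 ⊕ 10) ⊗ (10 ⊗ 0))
((6 ⊕ 10) ⊗ (10 ⊗ 0)) = 16

Expand innermost to outermost. Recall ⊕ takes the minimum of its arguments and ⊗ takes their sum. Working out the expression ((6 ⊕ 10) ⊗ (10 ⊗ 0)) gives 16.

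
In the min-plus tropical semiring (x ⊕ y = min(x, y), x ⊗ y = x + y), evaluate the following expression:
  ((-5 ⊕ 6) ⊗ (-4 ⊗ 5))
((-5 ⊕ 6) ⊗ (-4 ⊗ 5)) = -4

Expand innermost to outermost. Recall ⊕ takes the minimum of its arguments and ⊗ takes their sum. Working out the expression ((-5 ⊕ 6) ⊗ (-4 ⊗ 5)) gives -4.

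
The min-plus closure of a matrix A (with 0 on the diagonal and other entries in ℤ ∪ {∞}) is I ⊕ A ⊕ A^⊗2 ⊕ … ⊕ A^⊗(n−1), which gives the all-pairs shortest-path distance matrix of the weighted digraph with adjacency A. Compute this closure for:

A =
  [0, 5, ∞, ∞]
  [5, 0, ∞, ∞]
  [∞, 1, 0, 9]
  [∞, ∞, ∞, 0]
Closure =
  [0, 5, ∞, ∞]
  [5, 0, ∞, ∞]
  [6, 1, 0, 9]
  [∞, ∞, ∞, 0]

This is the Floyd-Warshall all-pairs shortest-path computation. For each intermediate vertex k = 0, 1, …, 3, update dist[i][j] ← min(dist[i][j], dist[i][k] + dist[k][j]). The final matrix gives, for each (i, j), the minimum total weight of any directed path from i to j (possibly empty when i = j).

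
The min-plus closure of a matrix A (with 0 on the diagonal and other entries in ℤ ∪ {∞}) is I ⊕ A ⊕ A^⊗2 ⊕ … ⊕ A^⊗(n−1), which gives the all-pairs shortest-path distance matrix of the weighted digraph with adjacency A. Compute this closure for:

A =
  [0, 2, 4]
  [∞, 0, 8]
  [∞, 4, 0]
Closure =
  [0, 2, 4]
  [∞, 0, 8]
  [∞, 4, 0]

This is the Floyd-Warshall all-pairs shortest-path computation. For each intermediate vertex k = 0, 1, …, 2, update dist[i][j] ← min(dist[i][j], dist[i][k] + dist[k][j]). The final matrix gives, for each (i, j), the minimum total weight of any directed path from i to j (possibly empty when i = j).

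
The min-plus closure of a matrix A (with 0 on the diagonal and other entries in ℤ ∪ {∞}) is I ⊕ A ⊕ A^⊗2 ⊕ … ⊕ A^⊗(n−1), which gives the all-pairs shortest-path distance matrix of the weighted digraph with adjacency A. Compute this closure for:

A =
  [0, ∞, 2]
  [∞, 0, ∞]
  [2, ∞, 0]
Closure =
  [0, ∞, 2]
  [∞, 0, ∞]
  [2, ∞, 0]

This is the Floyd-Warshall all-pairs shortest-path computation. For each intermediate vertex k = 0, 1, …, 2, update dist[i][j] ← min(dist[i][j], dist[i][k] + dist[k][j]). The final matrix gives, for each (i, j), the minimum total weight of any directed path from i to j (possibly empty when i = j).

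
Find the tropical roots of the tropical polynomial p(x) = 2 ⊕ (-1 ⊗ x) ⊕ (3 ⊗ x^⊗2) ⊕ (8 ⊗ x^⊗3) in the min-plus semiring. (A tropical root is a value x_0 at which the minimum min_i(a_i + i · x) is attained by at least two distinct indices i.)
Roots: {-5, -4, 3}

Each tropical root is a break point of the lower envelope of the lines y = a_i + i · x (there are 4 lines, with slopes 0, 1, ..., 3). Only the lines that attain the minimum somewhere contribute to roots; other lines are dominated. Here the surviving (envelope) indices are i = 3, i = 2, i = 1, i = 0.
Intersections between consecutive envelope lines give the roots: for adjacent envelope indices i < j the intersection is x = (a_i − a_j) / (j − i). Reading off the sorted break points: {-5, -4, 3}.
Verification: at each break x_0, at least two indices attain the minimum of min_i(a_i + i · x_0).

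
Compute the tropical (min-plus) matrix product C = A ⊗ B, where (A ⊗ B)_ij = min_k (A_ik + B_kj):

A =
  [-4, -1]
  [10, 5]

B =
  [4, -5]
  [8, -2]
A ⊗ B =
  [0, -9]
  [13, 3]

Apply the min-plus product entry-by-entry:
  C[0][0] = min over k of (A[0][0] + B[0][0] = -4 + 4 = 0, A[0][1] + B[1][0] = -1 + 8 = 7) = 0 (attained at k = 0)
  C[0][1] = min over k of (A[0][0] + B[0][1] = -4 + -5 = -9, A[0][1] + B[1][1] = -1 + -2 = -3) = -9 (attained at k = 0)
  C[1][0] = min over k of (A[1][0] + B[0][0] = 10 + 4 = 14, A[1][1] + B[1][0] = 5 + 8 = 13) = 13 (attained at k = 1)
  C[1][1] = min over k of (A[1][0] + B[0][1] = 10 + -5 = 5, A[1][1] + B[1][1] = 5 + -2 = 3) = 3 (attained at k = 1)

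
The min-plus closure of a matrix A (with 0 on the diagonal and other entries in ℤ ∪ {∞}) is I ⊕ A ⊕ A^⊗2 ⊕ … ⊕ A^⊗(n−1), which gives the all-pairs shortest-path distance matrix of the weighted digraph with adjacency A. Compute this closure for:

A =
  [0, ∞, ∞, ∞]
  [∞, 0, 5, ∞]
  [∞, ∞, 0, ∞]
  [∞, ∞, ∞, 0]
Closure =
  [0, ∞, ∞, ∞]
  [∞, 0, 5, ∞]
  [∞, ∞, 0, ∞]
  [∞, ∞, ∞, 0]

This is the Floyd-Warshall all-pairs shortest-path computation. For each intermediate vertex k = 0, 1, …, 3, update dist[i][j] ← min(dist[i][j], dist[i][k] + dist[k][j]). The final matrix gives, for each (i, j), the minimum total weight of any directed path from i to j (possibly empty when i = j).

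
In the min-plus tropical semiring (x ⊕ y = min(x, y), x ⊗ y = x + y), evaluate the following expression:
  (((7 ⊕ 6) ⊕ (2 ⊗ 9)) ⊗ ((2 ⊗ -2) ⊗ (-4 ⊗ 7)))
(((7 ⊕ 6) ⊕ (2 ⊗ 9)) ⊗ ((2 ⊗ -2) ⊗ (-4 ⊗ 7))) = 9

Expand innermost to outermost. Recall ⊕ takes the minimum of its arguments and ⊗ takes their sum. Working out the expression (((7 ⊕ 6) ⊕ (2 ⊗ 9)) ⊗ ((2 ⊗ -2) ⊗ (-4 ⊗ 7))) gives 9.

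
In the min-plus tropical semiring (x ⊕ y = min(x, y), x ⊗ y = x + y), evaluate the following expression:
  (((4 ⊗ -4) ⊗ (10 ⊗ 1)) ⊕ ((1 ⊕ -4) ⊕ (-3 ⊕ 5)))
(((4 ⊗ -4) ⊗ (10 ⊗ 1)) ⊕ ((1 ⊕ -4) ⊕ (-3 ⊕ 5))) = -4

Expand innermost to outermost. Recall ⊕ takes the minimum of its arguments and ⊗ takes their sum. Working out the expression (((4 ⊗ -4) ⊗ (10 ⊗ 1)) ⊕ ((1 ⊕ -4) ⊕ (-3 ⊕ 5))) gives -4.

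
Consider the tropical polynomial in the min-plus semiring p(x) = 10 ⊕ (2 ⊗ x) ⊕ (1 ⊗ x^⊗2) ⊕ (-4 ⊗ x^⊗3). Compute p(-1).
p(-1) = -7

A tropical monomial a ⊗ x^⊗i evaluates to a + i · x. Evaluating each term at x = -1:
  Term 0 contributes 10 + 0 · -1 = 10
  Term 1 contributes 2 + 1 · -1 = 1
  Term 2 contributes 1 + 2 · -1 = -1
  Term 3 contributes -4 + 3 · -1 = -7
p(-1) = ⊕ of these = min[10, 1, -1, -7] = -7.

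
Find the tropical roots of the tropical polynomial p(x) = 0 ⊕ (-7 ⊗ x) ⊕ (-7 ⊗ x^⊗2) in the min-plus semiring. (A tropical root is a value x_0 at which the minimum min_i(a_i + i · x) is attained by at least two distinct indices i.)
Roots: {0, 7}

Each tropical root is a break point of the lower envelope of the lines y = a_i + i · x (there are 3 lines, with slopes 0, 1, ..., 2). Only the lines that attain the minimum somewhere contribute to roots; other lines are dominated. Here the surviving (envelope) indices are i = 2, i = 1, i = 0.
Intersections between consecutive envelope lines give the roots: for adjacent envelope indices i < j the intersection is x = (a_i − a_j) / (j − i). Reading off the sorted break points: {0, 7}.
Verification: at each break x_0, at least two indices attain the minimum of min_i(a_i + i · x_0).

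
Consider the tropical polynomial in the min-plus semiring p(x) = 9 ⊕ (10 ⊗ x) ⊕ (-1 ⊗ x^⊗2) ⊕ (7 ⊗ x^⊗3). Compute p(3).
p(3) = 5

A tropical monomial a ⊗ x^⊗i evaluates to a + i · x. Evaluating each term at x = 3:
  Term 0 contributes 9 + 0 · 3 = 9
  Term 1 contributes 10 + 1 · 3 = 13
  Term 2 contributes -1 + 2 · 3 = 5
  Term 3 contributes 7 + 3 · 3 = 16
p(3) = ⊕ of these = min[9, 13, 5, 16] = 5.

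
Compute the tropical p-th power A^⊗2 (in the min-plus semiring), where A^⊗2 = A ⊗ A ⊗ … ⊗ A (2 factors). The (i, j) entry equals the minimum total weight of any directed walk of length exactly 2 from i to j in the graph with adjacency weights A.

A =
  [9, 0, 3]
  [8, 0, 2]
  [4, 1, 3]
A^⊗2 =
  [7, 0, 2]
  [6, 0, 2]
  [7, 1, 3]

Each entry (A^⊗2)_ij equals the minimum over all length-2 walks i = v_0 → v_1 → … → v_2 = j of Σ_t A[v_t][v_{t+1}]. For example, for (i, j) = (0, 2) we minimise over 3 possible intermediate vertex sequences; the minimum is 2, attained along the walk 0 → 1 → 2.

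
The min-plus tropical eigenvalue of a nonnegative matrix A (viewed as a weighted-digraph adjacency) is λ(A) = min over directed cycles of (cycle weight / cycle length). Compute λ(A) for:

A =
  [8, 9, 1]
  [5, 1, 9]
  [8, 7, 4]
λ(A) = 1

Enumerate directed cycles and compute their means (weight / length). Sample:
  cycle 0 → 0: weight = 8, length = 1, mean = 8/1 ≈ 8.000
  cycle 1 → 1: weight = 1, length = 1, mean = 1/1 ≈ 1.000
  cycle 2 → 2: weight = 4, length = 1, mean = 4/1 ≈ 4.000
  cycle 0 → 1 → 0: weight = 14, length = 2, mean = 14/2 ≈ 7.000
  cycle 0 → 2 → 0: weight = 9, length = 2, mean = 9/2 ≈ 4.500
  cycle 1 → 0 → 1: weight = 14, length = 2, mean = 14/2 ≈ 7.000
Minimum mean = 1.000, attained e.g. along the cycle 1 → 1 with weight 1 and length 1. So λ(A) = 1/1 = 1.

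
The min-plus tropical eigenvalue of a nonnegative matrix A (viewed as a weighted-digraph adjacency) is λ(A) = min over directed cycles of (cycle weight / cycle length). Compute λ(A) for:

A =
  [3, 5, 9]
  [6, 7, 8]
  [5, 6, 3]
λ(A) = 3

Enumerate directed cycles and compute their means (weight / length). Sample:
  cycle 0 → 0: weight = 3, length = 1, mean = 3/1 ≈ 3.000
  cycle 1 → 1: weight = 7, length = 1, mean = 7/1 ≈ 7.000
  cycle 2 → 2: weight = 3, length = 1, mean = 3/1 ≈ 3.000
  cycle 0 → 1 → 0: weight = 11, length = 2, mean = 11/2 ≈ 5.500
  cycle 0 → 2 → 0: weight = 14, length = 2, mean = 14/2 ≈ 7.000
  cycle 1 → 0 → 1: weight = 11, length = 2, mean = 11/2 ≈ 5.500
Minimum mean = 3.000, attained e.g. along the cycle 0 → 0 with weight 3 and length 1. So λ(A) = 3/1 = 3.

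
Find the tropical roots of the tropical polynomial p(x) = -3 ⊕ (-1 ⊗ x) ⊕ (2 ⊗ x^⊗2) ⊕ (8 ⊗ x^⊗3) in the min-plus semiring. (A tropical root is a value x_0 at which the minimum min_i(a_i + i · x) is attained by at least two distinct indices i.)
Roots: {-6, -3, -2}

Each tropical root is a break point of the lower envelope of the lines y = a_i + i · x (there are 4 lines, with slopes 0, 1, ..., 3). Only the lines that attain the minimum somewhere contribute to roots; other lines are dominated. Here the surviving (envelope) indices are i = 3, i = 2, i = 1, i = 0.
Intersections between consecutive envelope lines give the roots: for adjacent envelope indices i < j the intersection is x = (a_i − a_j) / (j − i). Reading off the sorted break points: {-6, -3, -2}.
Verification: at each break x_0, at least two indices attain the minimum of min_i(a_i + i · x_0).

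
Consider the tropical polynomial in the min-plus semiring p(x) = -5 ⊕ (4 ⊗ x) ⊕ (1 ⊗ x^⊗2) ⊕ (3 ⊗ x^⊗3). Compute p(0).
p(0) = -5

A tropical monomial a ⊗ x^⊗i evaluates to a + i · x. Evaluating each term at x = 0:
  Term 0 contributes -5 + 0 · 0 = -5
  Term 1 contributes 4 + 1 · 0 = 4
  Term 2 contributes 1 + 2 · 0 = 1
  Term 3 contributes 3 + 3 · 0 = 3
p(0) = ⊕ of these = min[-5, 4, 1, 3] = -5.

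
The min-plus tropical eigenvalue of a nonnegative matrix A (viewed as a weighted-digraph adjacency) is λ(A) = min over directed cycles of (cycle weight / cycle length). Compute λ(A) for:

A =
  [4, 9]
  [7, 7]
λ(A) = 4

Enumerate directed cycles and compute their means (weight / length). Sample:
  cycle 0 → 0: weight = 4, length = 1, mean = 4/1 ≈ 4.000
  cycle 1 → 1: weight = 7, length = 1, mean = 7/1 ≈ 7.000
  cycle 0 → 1 → 0: weight = 16, length = 2, mean = 16/2 ≈ 8.000
  cycle 1 → 0 → 1: weight = 16, length = 2, mean = 16/2 ≈ 8.000
Minimum mean = 4.000, attained e.g. along the cycle 0 → 0 with weight 4 and length 1. So λ(A) = 4/1 = 4.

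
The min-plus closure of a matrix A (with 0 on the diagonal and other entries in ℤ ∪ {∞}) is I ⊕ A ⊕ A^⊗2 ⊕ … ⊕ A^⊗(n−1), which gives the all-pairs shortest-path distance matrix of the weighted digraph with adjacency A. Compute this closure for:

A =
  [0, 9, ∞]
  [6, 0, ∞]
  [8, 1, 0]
Closure =
  [0, 9, ∞]
  [6, 0, ∞]
  [7, 1, 0]

This is the Floyd-Warshall all-pairs shortest-path computation. For each intermediate vertex k = 0, 1, …, 2, update dist[i][j] ← min(dist[i][j], dist[i][k] + dist[k][j]). The final matrix gives, for each (i, j), the minimum total weight of any directed path from i to j (possibly empty when i = j).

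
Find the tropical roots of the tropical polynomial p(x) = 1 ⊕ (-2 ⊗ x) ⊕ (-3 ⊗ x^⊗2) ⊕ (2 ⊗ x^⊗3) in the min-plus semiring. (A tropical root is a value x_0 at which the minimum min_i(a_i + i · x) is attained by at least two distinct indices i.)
Roots: {-5, 1, 3}

Each tropical root is a break point of the lower envelope of the lines y = a_i + i · x (there are 4 lines, with slopes 0, 1, ..., 3). Only the lines that attain the minimum somewhere contribute to roots; other lines are dominated. Here the surviving (envelope) indices are i = 3, i = 2, i = 1, i = 0.
Intersections between consecutive envelope lines give the roots: for adjacent envelope indices i < j the intersection is x = (a_i − a_j) / (j − i). Reading off the sorted break points: {-5, 1, 3}.
Verification: at each break x_0, at least two indices attain the minimum of min_i(a_i + i · x_0).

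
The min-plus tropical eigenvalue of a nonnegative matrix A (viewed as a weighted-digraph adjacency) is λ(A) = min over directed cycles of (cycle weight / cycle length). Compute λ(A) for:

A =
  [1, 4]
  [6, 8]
λ(A) = 1

Enumerate directed cycles and compute their means (weight / length). Sample:
  cycle 0 → 0: weight = 1, length = 1, mean = 1/1 ≈ 1.000
  cycle 1 → 1: weight = 8, length = 1, mean = 8/1 ≈ 8.000
  cycle 0 → 1 → 0: weight = 10, length = 2, mean = 10/2 ≈ 5.000
  cycle 1 → 0 → 1: weight = 10, length = 2, mean = 10/2 ≈ 5.000
Minimum mean = 1.000, attained e.g. along the cycle 0 → 0 with weight 1 and length 1. So λ(A) = 1/1 = 1.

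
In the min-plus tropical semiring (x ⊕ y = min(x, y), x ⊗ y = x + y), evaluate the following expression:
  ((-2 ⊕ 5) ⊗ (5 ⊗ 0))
((-2 ⊕ 5) ⊗ (5 ⊗ 0)) = 3

Expand innermost to outermost. Recall ⊕ takes the minimum of its arguments and ⊗ takes their sum. Working out the expression ((-2 ⊕ 5) ⊗ (5 ⊗ 0)) gives 3.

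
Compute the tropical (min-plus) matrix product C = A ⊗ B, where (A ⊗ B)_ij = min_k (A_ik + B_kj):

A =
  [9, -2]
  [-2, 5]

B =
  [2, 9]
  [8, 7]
A ⊗ B =
  [6, 5]
  [0, 7]

Apply the min-plus product entry-by-entry:
  C[0][0] = min over k of (A[0][0] + B[0][0] = 9 + 2 = 11, A[0][1] + B[1][0] = -2 + 8 = 6) = 6 (attained at k = 1)
  C[0][1] = min over k of (A[0][0] + B[0][1] = 9 + 9 = 18, A[0][1] + B[1][1] = -2 + 7 = 5) = 5 (attained at k = 1)
  C[1][0] = min over k of (A[1][0] + B[0][0] = -2 + 2 = 0, A[1][1] + B[1][0] = 5 + 8 = 13) = 0 (attained at k = 0)
  C[1][1] = min over k of (A[1][0] + B[0][1] = -2 + 9 = 7, A[1][1] + B[1][1] = 5 + 7 = 12) = 7 (attained at k = 0)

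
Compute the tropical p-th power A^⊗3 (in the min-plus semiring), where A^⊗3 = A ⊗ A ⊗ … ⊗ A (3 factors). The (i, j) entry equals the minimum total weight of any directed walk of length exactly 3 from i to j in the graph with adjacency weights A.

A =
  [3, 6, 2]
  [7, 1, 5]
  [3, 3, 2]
A^⊗3 =
  [7, 6, 6]
  [9, 3, 7]
  [7, 5, 6]

Each entry (A^⊗3)_ij equals the minimum over all length-3 walks i = v_0 → v_1 → … → v_3 = j of Σ_t A[v_t][v_{t+1}]. For example, for (i, j) = (0, 2) we minimise over 9 possible intermediate vertex sequences; the minimum is 6, attained along the walk 0 → 2 → 2 → 2.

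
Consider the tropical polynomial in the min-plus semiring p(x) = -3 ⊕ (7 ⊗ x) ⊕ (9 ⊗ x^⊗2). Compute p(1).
p(1) = -3

A tropical monomial a ⊗ x^⊗i evaluates to a + i · x. Evaluating each term at x = 1:
  Term 0 contributes -3 + 0 · 1 = -3
  Term 1 contributes 7 + 1 · 1 = 8
  Term 2 contributes 9 + 2 · 1 = 11
p(1) = ⊕ of these = min[-3, 8, 11] = -3.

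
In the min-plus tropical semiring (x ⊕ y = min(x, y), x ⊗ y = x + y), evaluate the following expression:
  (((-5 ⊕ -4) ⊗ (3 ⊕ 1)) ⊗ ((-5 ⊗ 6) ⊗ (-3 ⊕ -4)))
(((-5 ⊕ -4) ⊗ (3 ⊕ 1)) ⊗ ((-5 ⊗ 6) ⊗ (-3 ⊕ -4))) = -7

Expand innermost to outermost. Recall ⊕ takes the minimum of its arguments and ⊗ takes their sum. Working out the expression (((-5 ⊕ -4) ⊗ (3 ⊕ 1)) ⊗ ((-5 ⊗ 6) ⊗ (-3 ⊕ -4))) gives -7.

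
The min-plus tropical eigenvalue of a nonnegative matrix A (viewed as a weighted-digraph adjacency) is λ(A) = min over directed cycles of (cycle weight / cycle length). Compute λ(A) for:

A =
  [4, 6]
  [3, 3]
λ(A) = 3

Enumerate directed cycles and compute their means (weight / length). Sample:
  cycle 0 → 0: weight = 4, length = 1, mean = 4/1 ≈ 4.000
  cycle 1 → 1: weight = 3, length = 1, mean = 3/1 ≈ 3.000
  cycle 0 → 1 → 0: weight = 9, length = 2, mean = 9/2 ≈ 4.500
  cycle 1 → 0 → 1: weight = 9, length = 2, mean = 9/2 ≈ 4.500
Minimum mean = 3.000, attained e.g. along the cycle 1 → 1 with weight 3 and length 1. So λ(A) = 3/1 = 3.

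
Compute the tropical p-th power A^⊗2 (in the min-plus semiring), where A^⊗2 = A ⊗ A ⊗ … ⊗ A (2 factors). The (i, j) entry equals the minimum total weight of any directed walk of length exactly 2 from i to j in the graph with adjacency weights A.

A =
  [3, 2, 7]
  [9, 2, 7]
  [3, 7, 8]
A^⊗2 =
  [6, 4, 9]
  [10, 4, 9]
  [6, 5, 10]

Each entry (A^⊗2)_ij equals the minimum over all length-2 walks i = v_0 → v_1 → … → v_2 = j of Σ_t A[v_t][v_{t+1}]. For example, for (i, j) = (0, 2) we minimise over 3 possible intermediate vertex sequences; the minimum is 9, attained along the walk 0 → 1 → 2.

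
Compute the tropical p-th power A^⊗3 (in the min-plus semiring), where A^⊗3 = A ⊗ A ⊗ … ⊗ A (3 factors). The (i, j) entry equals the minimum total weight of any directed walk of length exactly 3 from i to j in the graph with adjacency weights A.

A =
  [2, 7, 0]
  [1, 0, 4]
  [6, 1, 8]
A^⊗3 =
  [2, 1, 4]
  [1, 0, 1]
  [2, 1, 2]

Each entry (A^⊗3)_ij equals the minimum over all length-3 walks i = v_0 → v_1 → … → v_3 = j of Σ_t A[v_t][v_{t+1}]. For example, for (i, j) = (0, 2) we minimise over 9 possible intermediate vertex sequences; the minimum is 4, attained along the walk 0 → 0 → 0 → 2.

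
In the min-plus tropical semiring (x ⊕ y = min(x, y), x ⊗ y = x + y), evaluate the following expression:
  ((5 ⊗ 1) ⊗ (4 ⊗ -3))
((5 ⊗ 1) ⊗ (4 ⊗ -3)) = 7

Expand innermost to outermost. Recall ⊕ takes the minimum of its arguments and ⊗ takes their sum. Working out the expression ((5 ⊗ 1) ⊗ (4 ⊗ -3)) gives 7.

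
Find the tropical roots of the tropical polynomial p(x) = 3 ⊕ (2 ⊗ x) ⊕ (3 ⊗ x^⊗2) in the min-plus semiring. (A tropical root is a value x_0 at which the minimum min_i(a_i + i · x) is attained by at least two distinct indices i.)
Roots: {-1, 1}

Each tropical root is a break point of the lower envelope of the lines y = a_i + i · x (there are 3 lines, with slopes 0, 1, ..., 2). Only the lines that attain the minimum somewhere contribute to roots; other lines are dominated. Here the surviving (envelope) indices are i = 2, i = 1, i = 0.
Intersections between consecutive envelope lines give the roots: for adjacent envelope indices i < j the intersection is x = (a_i − a_j) / (j − i). Reading off the sorted break points: {-1, 1}.
Verification: at each break x_0, at least two indices attain the minimum of min_i(a_i + i · x_0).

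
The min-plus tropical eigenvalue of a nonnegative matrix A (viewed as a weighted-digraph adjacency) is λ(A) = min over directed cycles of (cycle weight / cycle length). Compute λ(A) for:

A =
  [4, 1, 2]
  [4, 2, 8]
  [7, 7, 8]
λ(A) = 2

Enumerate directed cycles and compute their means (weight / length). Sample:
  cycle 0 → 0: weight = 4, length = 1, mean = 4/1 ≈ 4.000
  cycle 1 → 1: weight = 2, length = 1, mean = 2/1 ≈ 2.000
  cycle 2 → 2: weight = 8, length = 1, mean = 8/1 ≈ 8.000
  cycle 0 → 1 → 0: weight = 5, length = 2, mean = 5/2 ≈ 2.500
  cycle 0 → 2 → 0: weight = 9, length = 2, mean = 9/2 ≈ 4.500
  cycle 1 → 0 → 1: weight = 5, length = 2, mean = 5/2 ≈ 2.500
Minimum mean = 2.000, attained e.g. along the cycle 1 → 1 with weight 2 and length 1. So λ(A) = 2/1 = 2.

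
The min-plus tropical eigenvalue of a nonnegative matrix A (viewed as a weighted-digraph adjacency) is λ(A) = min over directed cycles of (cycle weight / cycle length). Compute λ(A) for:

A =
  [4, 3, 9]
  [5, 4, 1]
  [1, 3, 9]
λ(A) = 5/3

Enumerate directed cycles and compute their means (weight / length). Sample:
  cycle 0 → 0: weight = 4, length = 1, mean = 4/1 ≈ 4.000
  cycle 1 → 1: weight = 4, length = 1, mean = 4/1 ≈ 4.000
  cycle 2 → 2: weight = 9, length = 1, mean = 9/1 ≈ 9.000
  cycle 0 → 1 → 0: weight = 8, length = 2, mean = 8/2 ≈ 4.000
  cycle 0 → 2 → 0: weight = 10, length = 2, mean = 10/2 ≈ 5.000
  cycle 1 → 0 → 1: weight = 8, length = 2, mean = 8/2 ≈ 4.000
Minimum mean = 1.667, attained e.g. along the cycle 0 → 1 → 2 → 0 with weight 5 and length 3. So λ(A) = 5/3 = 5/3.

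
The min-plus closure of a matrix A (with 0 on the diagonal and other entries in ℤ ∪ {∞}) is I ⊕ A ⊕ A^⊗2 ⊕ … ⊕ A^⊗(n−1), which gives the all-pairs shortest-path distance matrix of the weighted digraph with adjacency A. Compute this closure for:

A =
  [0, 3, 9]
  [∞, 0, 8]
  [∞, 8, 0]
Closure =
  [0, 3, 9]
  [∞, 0, 8]
  [∞, 8, 0]

This is the Floyd-Warshall all-pairs shortest-path computation. For each intermediate vertex k = 0, 1, …, 2, update dist[i][j] ← min(dist[i][j], dist[i][k] + dist[k][j]). The final matrix gives, for each (i, j), the minimum total weight of any directed path from i to j (possibly empty when i = j).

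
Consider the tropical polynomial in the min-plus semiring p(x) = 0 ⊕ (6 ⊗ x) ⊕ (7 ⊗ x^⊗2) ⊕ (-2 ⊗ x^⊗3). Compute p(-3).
p(-3) = -11

A tropical monomial a ⊗ x^⊗i evaluates to a + i · x. Evaluating each term at x = -3:
  Term 0 contributes 0 + 0 · -3 = 0
  Term 1 contributes 6 + 1 · -3 = 3
  Term 2 contributes 7 + 2 · -3 = 1
  Term 3 contributes -2 + 3 · -3 = -11
p(-3) = ⊕ of these = min[0, 3, 1, -11] = -11.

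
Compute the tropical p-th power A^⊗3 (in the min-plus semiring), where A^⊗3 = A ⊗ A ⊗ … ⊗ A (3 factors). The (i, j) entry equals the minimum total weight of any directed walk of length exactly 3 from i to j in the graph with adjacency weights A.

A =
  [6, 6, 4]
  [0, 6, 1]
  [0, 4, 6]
A^⊗3 =
  [7, 10, 8]
  [4, 7, 5]
  [4, 8, 7]

Each entry (A^⊗3)_ij equals the minimum over all length-3 walks i = v_0 → v_1 → … → v_3 = j of Σ_t A[v_t][v_{t+1}]. For example, for (i, j) = (0, 2) we minimise over 9 possible intermediate vertex sequences; the minimum is 8, attained along the walk 0 → 2 → 0 → 2.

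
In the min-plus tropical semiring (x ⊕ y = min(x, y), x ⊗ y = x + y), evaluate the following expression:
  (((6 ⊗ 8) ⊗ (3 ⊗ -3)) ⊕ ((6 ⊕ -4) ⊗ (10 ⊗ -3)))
(((6 ⊗ 8) ⊗ (3 ⊗ -3)) ⊕ ((6 ⊕ -4) ⊗ (10 ⊗ -3))) = 3

Expand innermost to outermost. Recall ⊕ takes the minimum of its arguments and ⊗ takes their sum. Working out the expression (((6 ⊗ 8) ⊗ (3 ⊗ -3)) ⊕ ((6 ⊕ -4) ⊗ (10 ⊗ -3))) gives 3.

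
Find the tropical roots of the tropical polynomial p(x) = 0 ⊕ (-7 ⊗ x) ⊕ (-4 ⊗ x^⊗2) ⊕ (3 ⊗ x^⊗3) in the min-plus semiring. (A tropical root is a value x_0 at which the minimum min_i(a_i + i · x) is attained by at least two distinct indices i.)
Roots: {-7, -3, 7}

Each tropical root is a break point of the lower envelope of the lines y = a_i + i · x (there are 4 lines, with slopes 0, 1, ..., 3). Only the lines that attain the minimum somewhere contribute to roots; other lines are dominated. Here the surviving (envelope) indices are i = 3, i = 2, i = 1, i = 0.
Intersections between consecutive envelope lines give the roots: for adjacent envelope indices i < j the intersection is x = (a_i − a_j) / (j − i). Reading off the sorted break points: {-7, -3, 7}.
Verification: at each break x_0, at least two indices attain the minimum of min_i(a_i + i · x_0).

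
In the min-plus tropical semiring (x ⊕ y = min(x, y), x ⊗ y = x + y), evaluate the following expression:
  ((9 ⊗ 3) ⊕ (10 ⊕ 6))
((9 ⊗ 3) ⊕ (10 ⊕ 6)) = 6

Expand innermost to outermost. Recall ⊕ takes the minimum of its arguments and ⊗ takes their sum. Working out the expression ((9 ⊗ 3) ⊕ (10 ⊕ 6)) gives 6.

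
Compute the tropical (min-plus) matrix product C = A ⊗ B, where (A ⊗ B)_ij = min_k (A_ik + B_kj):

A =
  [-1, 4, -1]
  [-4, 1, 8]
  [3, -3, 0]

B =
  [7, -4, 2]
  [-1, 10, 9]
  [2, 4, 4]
A ⊗ B =
  [1, -5, 1]
  [0, -8, -2]
  [-4, -1, 4]

Apply the min-plus product entry-by-entry:
  C[0][0] = min over k of (A[0][0] + B[0][0] = -1 + 7 = 6, A[0][1] + B[1][0] = 4 + -1 = 3, A[0][2] + B[2][0] = -1 + 2 = 1) = 1 (attained at k = 2)
  C[0][1] = min over k of (A[0][0] + B[0][1] = -1 + -4 = -5, A[0][1] + B[1][1] = 4 + 10 = 14, A[0][2] + B[2][1] = -1 + 4 = 3) = -5 (attained at k = 0)
  C[0][2] = min over k of (A[0][0] + B[0][2] = -1 + 2 = 1, A[0][1] + B[1][2] = 4 + 9 = 13, A[0][2] + B[2][2] = -1 + 4 = 3) = 1 (attained at k = 0)
  C[1][0] = min over k of (A[1][0] + B[0][0] = -4 + 7 = 3, A[1][1] + B[1][0] = 1 + -1 = 0, A[1][2] + B[2][0] = 8 + 2 = 10) = 0 (attained at k = 1)
  C[1][1] = min over k of (A[1][0] + B[0][1] = -4 + -4 = -8, A[1][1] + B[1][1] = 1 + 10 = 11, A[1][2] + B[2][1] = 8 + 4 = 12) = -8 (attained at k = 0)
  C[1][2] = min over k of (A[1][0] + B[0][2] = -4 + 2 = -2, A[1][1] + B[1][2] = 1 + 9 = 10, A[1][2] + B[2][2] = 8 + 4 = 12) = -2 (attained at k = 0)
  C[2][0] = min over k of (A[2][0] + B[0][0] = 3 + 7 = 10, A[2][1] + B[1][0] = -3 + -1 = -4, A[2][2] + B[2][0] = 0 + 2 = 2) = -4 (attained at k = 1)
  C[2][1] = min over k of (A[2][0] + B[0][1] = 3 + -4 = -1, A[2][1] + B[1][1] = -3 + 10 = 7, A[2][2] + B[2][1] = 0 + 4 = 4) = -1 (attained at k = 0)
  C[2][2] = min over k of (A[2][0] + B[0][2] = 3 + 2 = 5, A[2][1] + B[1][2] = -3 + 9 = 6, A[2][2] + B[2][2] = 0 + 4 = 4) = 4 (attained at k = 2)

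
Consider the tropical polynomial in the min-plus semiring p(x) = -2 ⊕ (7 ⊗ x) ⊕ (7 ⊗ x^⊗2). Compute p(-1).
p(-1) = -2

A tropical monomial a ⊗ x^⊗i evaluates to a + i · x. Evaluating each term at x = -1:
  Term 0 contributes -2 + 0 · -1 = -2
  Term 1 contributes 7 + 1 · -1 = 6
  Term 2 contributes 7 + 2 · -1 = 5
p(-1) = ⊕ of these = min[-2, 6, 5] = -2.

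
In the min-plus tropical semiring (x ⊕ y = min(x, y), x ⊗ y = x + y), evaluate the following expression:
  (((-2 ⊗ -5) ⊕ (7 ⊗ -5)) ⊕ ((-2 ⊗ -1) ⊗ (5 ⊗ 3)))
(((-2 ⊗ -5) ⊕ (7 ⊗ -5)) ⊕ ((-2 ⊗ -1) ⊗ (5 ⊗ 3))) = -7

Expand innermost to outermost. Recall ⊕ takes the minimum of its arguments and ⊗ takes their sum. Working out the expression (((-2 ⊗ -5) ⊕ (7 ⊗ -5)) ⊕ ((-2 ⊗ -1) ⊗ (5 ⊗ 3))) gives -7.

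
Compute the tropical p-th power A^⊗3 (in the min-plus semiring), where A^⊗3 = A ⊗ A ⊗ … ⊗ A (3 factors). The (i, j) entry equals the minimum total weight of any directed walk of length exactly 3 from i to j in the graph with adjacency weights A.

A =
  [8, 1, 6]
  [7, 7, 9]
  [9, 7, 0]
A^⊗3 =
  [15, 9, 6]
  [15, 15, 9]
  [9, 7, 0]

Each entry (A^⊗3)_ij equals the minimum over all length-3 walks i = v_0 → v_1 → … → v_3 = j of Σ_t A[v_t][v_{t+1}]. For example, for (i, j) = (0, 2) we minimise over 9 possible intermediate vertex sequences; the minimum is 6, attained along the walk 0 → 2 → 2 → 2.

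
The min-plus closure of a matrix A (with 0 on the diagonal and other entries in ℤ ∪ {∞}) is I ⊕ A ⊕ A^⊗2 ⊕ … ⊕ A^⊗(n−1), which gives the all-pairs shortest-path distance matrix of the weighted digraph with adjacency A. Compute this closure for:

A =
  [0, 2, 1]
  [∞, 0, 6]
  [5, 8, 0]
Closure =
  [0, 2, 1]
  [11, 0, 6]
  [5, 7, 0]

This is the Floyd-Warshall all-pairs shortest-path computation. For each intermediate vertex k = 0, 1, …, 2, update dist[i][j] ← min(dist[i][j], dist[i][k] + dist[k][j]). The final matrix gives, for each (i, j), the minimum total weight of any directed path from i to j (possibly empty when i = j).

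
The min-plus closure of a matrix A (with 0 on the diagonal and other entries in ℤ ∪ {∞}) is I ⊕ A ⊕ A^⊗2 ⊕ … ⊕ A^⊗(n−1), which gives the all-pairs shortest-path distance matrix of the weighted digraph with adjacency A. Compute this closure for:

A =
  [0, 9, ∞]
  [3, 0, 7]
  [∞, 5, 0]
Closure =
  [0, 9, 16]
  [3, 0, 7]
  [8, 5, 0]

This is the Floyd-Warshall all-pairs shortest-path computation. For each intermediate vertex k = 0, 1, …, 2, update dist[i][j] ← min(dist[i][j], dist[i][k] + dist[k][j]). The final matrix gives, for each (i, j), the minimum total weight of any directed path from i to j (possibly empty when i = j).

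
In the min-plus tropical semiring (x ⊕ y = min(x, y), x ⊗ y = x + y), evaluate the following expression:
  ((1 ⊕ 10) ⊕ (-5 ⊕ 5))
((1 ⊕ 10) ⊕ (-5 ⊕ 5)) = -5

Expand innermost to outermost. Recall ⊕ takes the minimum of its arguments and ⊗ takes their sum. Working out the expression ((1 ⊕ 10) ⊕ (-5 ⊕ 5)) gives -5.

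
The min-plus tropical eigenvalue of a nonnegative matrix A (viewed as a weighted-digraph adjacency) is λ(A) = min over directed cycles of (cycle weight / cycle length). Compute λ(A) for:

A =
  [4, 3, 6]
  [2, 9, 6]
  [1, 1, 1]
λ(A) = 1

Enumerate directed cycles and compute their means (weight / length). Sample:
  cycle 0 → 0: weight = 4, length = 1, mean = 4/1 ≈ 4.000
  cycle 1 → 1: weight = 9, length = 1, mean = 9/1 ≈ 9.000
  cycle 2 → 2: weight = 1, length = 1, mean = 1/1 ≈ 1.000
  cycle 0 → 1 → 0: weight = 5, length = 2, mean = 5/2 ≈ 2.500
  cycle 0 → 2 → 0: weight = 7, length = 2, mean = 7/2 ≈ 3.500
  cycle 1 → 0 → 1: weight = 5, length = 2, mean = 5/2 ≈ 2.500
Minimum mean = 1.000, attained e.g. along the cycle 2 → 2 with weight 1 and length 1. So λ(A) = 1/1 = 1.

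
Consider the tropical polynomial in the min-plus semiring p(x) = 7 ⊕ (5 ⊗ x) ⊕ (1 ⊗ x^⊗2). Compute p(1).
p(1) = 3

A tropical monomial a ⊗ x^⊗i evaluates to a + i · x. Evaluating each term at x = 1:
  Term 0 contributes 7 + 0 · 1 = 7
  Term 1 contributes 5 + 1 · 1 = 6
  Term 2 contributes 1 + 2 · 1 = 3
p(1) = ⊕ of these = min[7, 6, 3] = 3.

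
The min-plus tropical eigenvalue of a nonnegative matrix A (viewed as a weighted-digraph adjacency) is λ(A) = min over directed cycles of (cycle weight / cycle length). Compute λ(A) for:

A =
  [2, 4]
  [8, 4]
λ(A) = 2

Enumerate directed cycles and compute their means (weight / length). Sample:
  cycle 0 → 0: weight = 2, length = 1, mean = 2/1 ≈ 2.000
  cycle 1 → 1: weight = 4, length = 1, mean = 4/1 ≈ 4.000
  cycle 0 → 1 → 0: weight = 12, length = 2, mean = 12/2 ≈ 6.000
  cycle 1 → 0 → 1: weight = 12, length = 2, mean = 12/2 ≈ 6.000
Minimum mean = 2.000, attained e.g. along the cycle 0 → 0 with weight 2 and length 1. So λ(A) = 2/1 = 2.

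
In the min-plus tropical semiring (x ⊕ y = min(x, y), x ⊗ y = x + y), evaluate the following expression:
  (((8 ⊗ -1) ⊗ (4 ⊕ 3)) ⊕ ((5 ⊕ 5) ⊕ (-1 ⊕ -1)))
(((8 ⊗ -1) ⊗ (4 ⊕ 3)) ⊕ ((5 ⊕ 5) ⊕ (-1 ⊕ -1))) = -1

Expand innermost to outermost. Recall ⊕ takes the minimum of its arguments and ⊗ takes their sum. Working out the expression (((8 ⊗ -1) ⊗ (4 ⊕ 3)) ⊕ ((5 ⊕ 5) ⊕ (-1 ⊕ -1))) gives -1.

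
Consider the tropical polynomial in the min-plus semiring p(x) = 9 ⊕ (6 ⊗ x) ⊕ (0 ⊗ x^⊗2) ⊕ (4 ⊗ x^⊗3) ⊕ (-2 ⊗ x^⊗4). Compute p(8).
p(8) = 9

A tropical monomial a ⊗ x^⊗i evaluates to a + i · x. Evaluating each term at x = 8:
  Term 0 contributes 9 + 0 · 8 = 9
  Term 1 contributes 6 + 1 · 8 = 14
  Term 2 contributes 0 + 2 · 8 = 16
  Term 3 contributes 4 + 3 · 8 = 28
  Term 4 contributes -2 + 4 · 8 = 30
p(8) = ⊕ of these = min[9, 14, 16, 28, 30] = 9.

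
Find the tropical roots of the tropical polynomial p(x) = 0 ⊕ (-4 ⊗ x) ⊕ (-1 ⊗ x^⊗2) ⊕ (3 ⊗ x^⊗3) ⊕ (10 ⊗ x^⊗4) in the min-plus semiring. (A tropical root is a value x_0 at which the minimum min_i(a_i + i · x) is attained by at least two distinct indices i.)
Roots: {-7, -4, -3, 4}

Each tropical root is a break point of the lower envelope of the lines y = a_i + i · x (there are 5 lines, with slopes 0, 1, ..., 4). Only the lines that attain the minimum somewhere contribute to roots; other lines are dominated. Here the surviving (envelope) indices are i = 4, i = 3, i = 2, i = 1, i = 0.
Intersections between consecutive envelope lines give the roots: for adjacent envelope indices i < j the intersection is x = (a_i − a_j) / (j − i). Reading off the sorted break points: {-7, -4, -3, 4}.
Verification: at each break x_0, at least two indices attain the minimum of min_i(a_i + i · x_0).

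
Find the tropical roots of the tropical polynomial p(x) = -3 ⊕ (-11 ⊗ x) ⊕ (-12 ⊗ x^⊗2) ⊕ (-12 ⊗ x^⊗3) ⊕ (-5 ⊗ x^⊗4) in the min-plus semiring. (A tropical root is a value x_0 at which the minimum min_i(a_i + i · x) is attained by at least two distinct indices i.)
Roots: {-7, 0, 1, 8}

Each tropical root is a break point of the lower envelope of the lines y = a_i + i · x (there are 5 lines, with slopes 0, 1, ..., 4). Only the lines that attain the minimum somewhere contribute to roots; other lines are dominated. Here the surviving (envelope) indices are i = 4, i = 3, i = 2, i = 1, i = 0.
Intersections between consecutive envelope lines give the roots: for adjacent envelope indices i < j the intersection is x = (a_i − a_j) / (j − i). Reading off the sorted break points: {-7, 0, 1, 8}.
Verification: at each break x_0, at least two indices attain the minimum of min_i(a_i + i · x_0).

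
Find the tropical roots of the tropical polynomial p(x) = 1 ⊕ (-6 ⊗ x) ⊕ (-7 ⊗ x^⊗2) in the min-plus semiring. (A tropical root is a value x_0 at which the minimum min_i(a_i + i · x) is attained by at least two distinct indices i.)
Roots: {1, 7}

Each tropical root is a break point of the lower envelope of the lines y = a_i + i · x (there are 3 lines, with slopes 0, 1, ..., 2). Only the lines that attain the minimum somewhere contribute to roots; other lines are dominated. Here the surviving (envelope) indices are i = 2, i = 1, i = 0.
Intersections between consecutive envelope lines give the roots: for adjacent envelope indices i < j the intersection is x = (a_i − a_j) / (j − i). Reading off the sorted break points: {1, 7}.
Verification: at each break x_0, at least two indices attain the minimum of min_i(a_i + i · x_0).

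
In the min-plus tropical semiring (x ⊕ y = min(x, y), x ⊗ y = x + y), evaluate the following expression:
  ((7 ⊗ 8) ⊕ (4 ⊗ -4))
((7 ⊗ 8) ⊕ (4 ⊗ -4)) = 0

Expand innermost to outermost. Recall ⊕ takes the minimum of its arguments and ⊗ takes their sum. Working out the expression ((7 ⊗ 8) ⊕ (4 ⊗ -4)) gives 0.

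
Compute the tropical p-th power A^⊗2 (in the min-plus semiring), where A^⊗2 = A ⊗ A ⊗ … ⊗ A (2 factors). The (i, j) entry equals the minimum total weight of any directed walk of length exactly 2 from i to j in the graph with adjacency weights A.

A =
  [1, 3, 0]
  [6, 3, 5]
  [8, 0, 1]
A^⊗2 =
  [2, 0, 1]
  [7, 5, 6]
  [6, 1, 2]

Each entry (A^⊗2)_ij equals the minimum over all length-2 walks i = v_0 → v_1 → … → v_2 = j of Σ_t A[v_t][v_{t+1}]. For example, for (i, j) = (0, 2) we minimise over 3 possible intermediate vertex sequences; the minimum is 1, attained along the walk 0 → 0 → 2.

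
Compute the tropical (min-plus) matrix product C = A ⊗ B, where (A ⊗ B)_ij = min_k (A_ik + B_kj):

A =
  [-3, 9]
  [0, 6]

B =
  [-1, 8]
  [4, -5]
A ⊗ B =
  [-4, 4]
  [-1, 1]

Apply the min-plus product entry-by-entry:
  C[0][0] = min over k of (A[0][0] + B[0][0] = -3 + -1 = -4, A[0][1] + B[1][0] = 9 + 4 = 13) = -4 (attained at k = 0)
  C[0][1] = min over k of (A[0][0] + B[0][1] = -3 + 8 = 5, A[0][1] + B[1][1] = 9 + -5 = 4) = 4 (attained at k = 1)
  C[1][0] = min over k of (A[1][0] + B[0][0] = 0 + -1 = -1, A[1][1] + B[1][0] = 6 + 4 = 10) = -1 (attained at k = 0)
  C[1][1] = min over k of (A[1][0] + B[0][1] = 0 + 8 = 8, A[1][1] + B[1][1] = 6 + -5 = 1) = 1 (attained at k = 1)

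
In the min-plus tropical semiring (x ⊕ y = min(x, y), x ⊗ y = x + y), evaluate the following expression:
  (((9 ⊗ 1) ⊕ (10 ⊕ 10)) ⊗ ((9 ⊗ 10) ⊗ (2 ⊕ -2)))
(((9 ⊗ 1) ⊕ (10 ⊕ 10)) ⊗ ((9 ⊗ 10) ⊗ (2 ⊕ -2))) = 27

Expand innermost to outermost. Recall ⊕ takes the minimum of its arguments and ⊗ takes their sum. Working out the expression (((9 ⊗ 1) ⊕ (10 ⊕ 10)) ⊗ ((9 ⊗ 10) ⊗ (2 ⊕ -2))) gives 27.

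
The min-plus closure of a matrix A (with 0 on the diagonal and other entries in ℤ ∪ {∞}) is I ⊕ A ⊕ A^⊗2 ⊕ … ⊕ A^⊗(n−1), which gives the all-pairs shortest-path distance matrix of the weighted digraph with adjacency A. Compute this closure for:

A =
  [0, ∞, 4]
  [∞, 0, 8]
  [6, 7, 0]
Closure =
  [0, 11, 4]
  [14, 0, 8]
  [6, 7, 0]

This is the Floyd-Warshall all-pairs shortest-path computation. For each intermediate vertex k = 0, 1, …, 2, update dist[i][j] ← min(dist[i][j], dist[i][k] + dist[k][j]). The final matrix gives, for each (i, j), the minimum total weight of any directed path from i to j (possibly empty when i = j).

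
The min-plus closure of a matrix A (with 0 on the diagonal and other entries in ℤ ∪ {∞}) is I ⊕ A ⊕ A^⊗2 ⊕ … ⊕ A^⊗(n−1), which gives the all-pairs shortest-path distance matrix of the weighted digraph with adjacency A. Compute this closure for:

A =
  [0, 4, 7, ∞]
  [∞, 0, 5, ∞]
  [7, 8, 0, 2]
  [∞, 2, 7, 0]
Closure =
  [0, 4, 7, 9]
  [12, 0, 5, 7]
  [7, 4, 0, 2]
  [14, 2, 7, 0]

This is the Floyd-Warshall all-pairs shortest-path computation. For each intermediate vertex k = 0, 1, …, 3, update dist[i][j] ← min(dist[i][j], dist[i][k] + dist[k][j]). The final matrix gives, for each (i, j), the minimum total weight of any directed path from i to j (possibly empty when i = j).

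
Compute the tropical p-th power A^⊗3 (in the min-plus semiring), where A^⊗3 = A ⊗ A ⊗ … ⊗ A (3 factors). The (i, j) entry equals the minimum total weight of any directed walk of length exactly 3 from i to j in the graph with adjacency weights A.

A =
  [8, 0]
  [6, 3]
A^⊗3 =
  [9, 6]
  [12, 9]

Each entry (A^⊗3)_ij equals the minimum over all length-3 walks i = v_0 → v_1 → … → v_3 = j of Σ_t A[v_t][v_{t+1}]. For example, for (i, j) = (0, 1) we minimise over 4 possible intermediate vertex sequences; the minimum is 6, attained along the walk 0 → 1 → 0 → 1.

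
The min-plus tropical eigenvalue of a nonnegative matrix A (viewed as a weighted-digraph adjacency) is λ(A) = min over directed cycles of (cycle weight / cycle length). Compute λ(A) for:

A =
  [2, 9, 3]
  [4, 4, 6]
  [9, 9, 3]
λ(A) = 2

Enumerate directed cycles and compute their means (weight / length). Sample:
  cycle 0 → 0: weight = 2, length = 1, mean = 2/1 ≈ 2.000
  cycle 1 → 1: weight = 4, length = 1, mean = 4/1 ≈ 4.000
  cycle 2 → 2: weight = 3, length = 1, mean = 3/1 ≈ 3.000
  cycle 0 → 1 → 0: weight = 13, length = 2, mean = 13/2 ≈ 6.500
  cycle 0 → 2 → 0: weight = 12, length = 2, mean = 12/2 ≈ 6.000
  cycle 1 → 0 → 1: weight = 13, length = 2, mean = 13/2 ≈ 6.500
Minimum mean = 2.000, attained e.g. along the cycle 0 → 0 with weight 2 and length 1. So λ(A) = 2/1 = 2.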